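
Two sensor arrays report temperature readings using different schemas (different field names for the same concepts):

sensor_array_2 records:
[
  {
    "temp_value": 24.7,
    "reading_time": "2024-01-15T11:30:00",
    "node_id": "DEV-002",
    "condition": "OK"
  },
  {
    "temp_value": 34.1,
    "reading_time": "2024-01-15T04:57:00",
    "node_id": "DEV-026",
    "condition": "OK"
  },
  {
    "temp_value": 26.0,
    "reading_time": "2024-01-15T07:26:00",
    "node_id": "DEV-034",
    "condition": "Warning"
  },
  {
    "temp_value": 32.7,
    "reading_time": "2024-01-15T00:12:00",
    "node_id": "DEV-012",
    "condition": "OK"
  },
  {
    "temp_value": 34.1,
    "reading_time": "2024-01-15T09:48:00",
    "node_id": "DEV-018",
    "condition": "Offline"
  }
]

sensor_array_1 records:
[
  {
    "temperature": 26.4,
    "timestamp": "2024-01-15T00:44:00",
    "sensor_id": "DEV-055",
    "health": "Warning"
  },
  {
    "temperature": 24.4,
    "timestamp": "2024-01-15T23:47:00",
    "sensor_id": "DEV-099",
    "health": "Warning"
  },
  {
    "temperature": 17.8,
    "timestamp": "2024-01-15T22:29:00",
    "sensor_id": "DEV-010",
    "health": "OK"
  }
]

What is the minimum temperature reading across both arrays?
17.8

Schema mapping: "temp_value" (sensor_array_2) = "temperature" (sensor_array_1) = temperature reading

Minimum in sensor_array_2: 24.7
Minimum in sensor_array_1: 17.8

Overall minimum: min(24.7, 17.8) = 17.8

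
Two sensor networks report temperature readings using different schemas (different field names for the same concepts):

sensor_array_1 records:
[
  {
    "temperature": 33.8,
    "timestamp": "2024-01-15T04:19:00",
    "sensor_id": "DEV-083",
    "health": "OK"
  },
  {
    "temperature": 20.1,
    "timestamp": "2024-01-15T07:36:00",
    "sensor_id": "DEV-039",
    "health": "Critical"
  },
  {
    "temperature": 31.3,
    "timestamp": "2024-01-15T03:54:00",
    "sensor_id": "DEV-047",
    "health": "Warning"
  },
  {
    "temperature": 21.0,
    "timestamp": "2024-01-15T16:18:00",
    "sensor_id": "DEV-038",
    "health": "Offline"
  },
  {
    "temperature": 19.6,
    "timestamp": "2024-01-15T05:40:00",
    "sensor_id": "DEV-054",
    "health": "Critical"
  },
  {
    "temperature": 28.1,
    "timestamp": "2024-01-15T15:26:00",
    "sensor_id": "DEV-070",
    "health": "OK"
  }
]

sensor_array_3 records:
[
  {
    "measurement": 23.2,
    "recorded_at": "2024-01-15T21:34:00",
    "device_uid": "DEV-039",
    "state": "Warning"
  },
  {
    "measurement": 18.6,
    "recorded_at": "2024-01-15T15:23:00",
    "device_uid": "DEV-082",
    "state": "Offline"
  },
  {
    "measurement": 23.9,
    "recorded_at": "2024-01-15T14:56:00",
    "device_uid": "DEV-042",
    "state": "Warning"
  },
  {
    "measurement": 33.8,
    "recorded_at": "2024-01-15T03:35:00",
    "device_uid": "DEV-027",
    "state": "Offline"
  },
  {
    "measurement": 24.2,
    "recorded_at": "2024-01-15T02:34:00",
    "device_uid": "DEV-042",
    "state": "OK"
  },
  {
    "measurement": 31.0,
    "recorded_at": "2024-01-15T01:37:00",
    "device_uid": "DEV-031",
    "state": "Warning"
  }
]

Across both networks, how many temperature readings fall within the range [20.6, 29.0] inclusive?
5

Schema mapping: "temperature" (sensor_array_1) = "measurement" (sensor_array_3) = temperature

Readings in [20.6, 29.0] from sensor_array_1: 2
Readings in [20.6, 29.0] from sensor_array_3: 3

Total count: 2 + 3 = 5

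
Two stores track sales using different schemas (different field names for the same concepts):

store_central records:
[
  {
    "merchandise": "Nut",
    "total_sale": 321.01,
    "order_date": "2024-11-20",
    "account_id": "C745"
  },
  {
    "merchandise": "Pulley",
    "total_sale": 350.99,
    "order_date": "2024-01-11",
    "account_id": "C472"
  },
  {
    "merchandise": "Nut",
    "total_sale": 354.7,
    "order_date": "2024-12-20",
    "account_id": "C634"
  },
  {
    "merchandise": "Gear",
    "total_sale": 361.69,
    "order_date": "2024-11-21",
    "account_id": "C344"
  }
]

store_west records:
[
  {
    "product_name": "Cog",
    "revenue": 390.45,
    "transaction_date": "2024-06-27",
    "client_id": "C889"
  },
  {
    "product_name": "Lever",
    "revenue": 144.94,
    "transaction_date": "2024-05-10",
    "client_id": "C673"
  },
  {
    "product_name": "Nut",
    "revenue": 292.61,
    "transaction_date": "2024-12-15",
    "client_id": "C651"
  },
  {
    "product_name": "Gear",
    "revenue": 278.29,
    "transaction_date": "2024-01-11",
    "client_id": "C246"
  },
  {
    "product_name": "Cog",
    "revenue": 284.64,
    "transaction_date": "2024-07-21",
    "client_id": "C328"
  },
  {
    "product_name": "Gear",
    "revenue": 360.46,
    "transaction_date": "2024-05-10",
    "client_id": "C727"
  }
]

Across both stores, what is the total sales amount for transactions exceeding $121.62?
3139.78

Schema mapping: "total_sale" (store_central) = "revenue" (store_west) = sale amount

Sum of sales > $121.62 in store_central: 1388.39
Sum of sales > $121.62 in store_west: 1751.39

Total: 1388.39 + 1751.39 = 3139.78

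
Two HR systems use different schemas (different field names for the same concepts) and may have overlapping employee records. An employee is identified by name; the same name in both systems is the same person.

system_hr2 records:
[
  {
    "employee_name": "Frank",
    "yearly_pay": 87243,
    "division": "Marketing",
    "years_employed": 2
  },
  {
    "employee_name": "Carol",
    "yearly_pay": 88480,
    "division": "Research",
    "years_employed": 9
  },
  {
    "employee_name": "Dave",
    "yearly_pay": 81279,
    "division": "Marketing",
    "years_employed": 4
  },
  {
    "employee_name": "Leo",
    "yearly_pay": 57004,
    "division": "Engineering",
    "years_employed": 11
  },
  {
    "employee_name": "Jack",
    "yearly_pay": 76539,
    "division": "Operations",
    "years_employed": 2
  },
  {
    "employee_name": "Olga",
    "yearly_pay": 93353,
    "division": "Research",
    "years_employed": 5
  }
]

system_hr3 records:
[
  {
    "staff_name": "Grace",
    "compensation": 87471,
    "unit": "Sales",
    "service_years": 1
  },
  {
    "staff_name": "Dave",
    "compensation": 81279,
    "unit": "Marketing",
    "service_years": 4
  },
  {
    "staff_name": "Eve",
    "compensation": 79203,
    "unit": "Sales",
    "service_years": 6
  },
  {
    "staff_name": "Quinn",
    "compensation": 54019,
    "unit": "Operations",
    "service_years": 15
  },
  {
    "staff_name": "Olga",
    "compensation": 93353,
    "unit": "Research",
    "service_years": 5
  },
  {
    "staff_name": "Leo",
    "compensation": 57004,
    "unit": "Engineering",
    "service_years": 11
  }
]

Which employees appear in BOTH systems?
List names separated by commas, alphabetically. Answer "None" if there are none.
Dave, Leo, Olga

Schema mapping: "employee_name" (system_hr2) = "staff_name" (system_hr3) = employee name

Names in system_hr2: ['Carol', 'Dave', 'Frank', 'Jack', 'Leo', 'Olga']
Names in system_hr3: ['Dave', 'Eve', 'Grace', 'Leo', 'Olga', 'Quinn']

Intersection: ['Dave', 'Leo', 'Olga']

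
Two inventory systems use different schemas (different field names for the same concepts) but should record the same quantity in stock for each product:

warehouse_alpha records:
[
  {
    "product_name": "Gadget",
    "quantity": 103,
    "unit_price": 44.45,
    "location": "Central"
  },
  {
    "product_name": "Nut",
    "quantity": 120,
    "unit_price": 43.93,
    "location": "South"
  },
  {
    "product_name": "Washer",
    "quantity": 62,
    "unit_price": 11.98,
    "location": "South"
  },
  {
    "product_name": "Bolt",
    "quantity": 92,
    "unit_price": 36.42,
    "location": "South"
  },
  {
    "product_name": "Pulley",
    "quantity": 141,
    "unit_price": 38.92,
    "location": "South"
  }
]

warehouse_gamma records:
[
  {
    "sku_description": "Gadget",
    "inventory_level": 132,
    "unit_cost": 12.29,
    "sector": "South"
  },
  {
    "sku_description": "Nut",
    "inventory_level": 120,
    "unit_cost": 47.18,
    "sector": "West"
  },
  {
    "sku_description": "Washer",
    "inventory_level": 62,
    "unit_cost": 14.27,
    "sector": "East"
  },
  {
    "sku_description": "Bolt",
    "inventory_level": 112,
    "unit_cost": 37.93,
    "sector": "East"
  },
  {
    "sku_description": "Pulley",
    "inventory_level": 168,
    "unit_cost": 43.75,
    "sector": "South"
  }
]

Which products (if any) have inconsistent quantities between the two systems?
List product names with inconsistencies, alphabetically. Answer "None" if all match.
Bolt, Gadget, Pulley

Schema mappings:
- "product_name" (warehouse_alpha) = "sku_description" (warehouse_gamma) = product name
- "quantity" (warehouse_alpha) = "inventory_level" (warehouse_gamma) = quantity

Comparison:
  Gadget: 103 vs 132 - MISMATCH
  Nut: 120 vs 120 - MATCH
  Washer: 62 vs 62 - MATCH
  Bolt: 92 vs 112 - MISMATCH
  Pulley: 141 vs 168 - MISMATCH

Products with inconsistencies: Bolt, Gadget, Pulley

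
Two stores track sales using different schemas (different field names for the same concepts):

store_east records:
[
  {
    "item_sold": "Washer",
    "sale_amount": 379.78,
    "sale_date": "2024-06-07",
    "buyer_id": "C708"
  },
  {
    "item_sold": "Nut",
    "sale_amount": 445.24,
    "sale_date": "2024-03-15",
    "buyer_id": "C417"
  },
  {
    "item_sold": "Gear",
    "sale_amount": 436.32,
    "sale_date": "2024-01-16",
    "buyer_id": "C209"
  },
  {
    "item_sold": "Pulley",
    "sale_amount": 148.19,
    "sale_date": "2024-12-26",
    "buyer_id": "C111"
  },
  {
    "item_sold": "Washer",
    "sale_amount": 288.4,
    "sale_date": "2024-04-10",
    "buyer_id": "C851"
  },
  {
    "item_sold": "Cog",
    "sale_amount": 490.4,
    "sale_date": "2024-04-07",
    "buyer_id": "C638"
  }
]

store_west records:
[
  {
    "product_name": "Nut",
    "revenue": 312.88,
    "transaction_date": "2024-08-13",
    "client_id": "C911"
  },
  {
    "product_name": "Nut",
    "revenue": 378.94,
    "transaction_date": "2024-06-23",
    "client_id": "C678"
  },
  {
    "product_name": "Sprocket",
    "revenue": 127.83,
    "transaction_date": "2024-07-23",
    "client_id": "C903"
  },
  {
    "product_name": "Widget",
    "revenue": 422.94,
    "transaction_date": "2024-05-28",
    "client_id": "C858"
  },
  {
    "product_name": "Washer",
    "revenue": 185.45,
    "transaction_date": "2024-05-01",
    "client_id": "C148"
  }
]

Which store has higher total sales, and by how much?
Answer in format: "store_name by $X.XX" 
store_east by $760.29

Schema mapping: "sale_amount" (store_east) = "revenue" (store_west) = sale amount

Total for store_east: 2188.33
Total for store_west: 1428.04

Difference: |2188.33 - 1428.04| = 760.29
store_east has higher sales by $760.29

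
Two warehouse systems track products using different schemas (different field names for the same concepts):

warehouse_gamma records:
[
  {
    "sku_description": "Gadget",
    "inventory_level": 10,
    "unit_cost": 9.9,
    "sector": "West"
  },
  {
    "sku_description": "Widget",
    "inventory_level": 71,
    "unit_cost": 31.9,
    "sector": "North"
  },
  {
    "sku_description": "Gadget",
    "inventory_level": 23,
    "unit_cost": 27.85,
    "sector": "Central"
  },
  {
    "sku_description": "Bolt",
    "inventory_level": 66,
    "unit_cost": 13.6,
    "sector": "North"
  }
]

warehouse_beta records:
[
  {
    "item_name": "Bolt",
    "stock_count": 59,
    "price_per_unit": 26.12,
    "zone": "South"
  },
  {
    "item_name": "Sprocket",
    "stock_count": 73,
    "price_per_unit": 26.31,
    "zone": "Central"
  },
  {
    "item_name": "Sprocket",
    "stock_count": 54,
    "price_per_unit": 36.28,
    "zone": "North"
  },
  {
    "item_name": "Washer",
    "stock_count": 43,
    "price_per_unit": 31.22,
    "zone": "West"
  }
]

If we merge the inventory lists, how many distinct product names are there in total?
5

Schema mapping: "sku_description" (warehouse_gamma) = "item_name" (warehouse_beta) = product name

Products in warehouse_gamma: ['Bolt', 'Gadget', 'Widget']
Products in warehouse_beta: ['Bolt', 'Sprocket', 'Washer']

Union (unique products): ['Bolt', 'Gadget', 'Sprocket', 'Washer', 'Widget']
Count: 5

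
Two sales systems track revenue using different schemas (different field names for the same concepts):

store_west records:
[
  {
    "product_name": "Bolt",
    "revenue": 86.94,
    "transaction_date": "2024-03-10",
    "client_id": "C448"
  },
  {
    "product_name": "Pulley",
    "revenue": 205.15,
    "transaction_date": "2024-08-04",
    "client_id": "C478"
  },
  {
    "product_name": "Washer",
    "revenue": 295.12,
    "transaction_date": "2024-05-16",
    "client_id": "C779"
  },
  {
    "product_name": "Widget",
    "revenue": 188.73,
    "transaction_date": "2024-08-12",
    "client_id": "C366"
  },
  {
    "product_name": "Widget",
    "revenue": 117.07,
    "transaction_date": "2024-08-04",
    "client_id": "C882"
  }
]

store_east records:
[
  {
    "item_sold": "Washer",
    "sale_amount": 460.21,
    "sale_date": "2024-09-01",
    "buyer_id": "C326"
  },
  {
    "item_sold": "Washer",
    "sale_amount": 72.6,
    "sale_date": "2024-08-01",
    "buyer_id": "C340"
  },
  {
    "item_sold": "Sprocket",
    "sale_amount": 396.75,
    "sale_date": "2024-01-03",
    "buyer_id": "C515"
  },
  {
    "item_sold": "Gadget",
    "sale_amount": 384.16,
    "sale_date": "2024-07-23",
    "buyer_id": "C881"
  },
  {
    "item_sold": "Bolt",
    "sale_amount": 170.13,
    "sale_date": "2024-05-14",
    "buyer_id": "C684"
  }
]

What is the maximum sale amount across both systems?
460.21

Reconcile: "revenue" (store_west) = "sale_amount" (store_east) = sale amount

Maximum in store_west: 295.12
Maximum in store_east: 460.21

Overall maximum: max(295.12, 460.21) = 460.21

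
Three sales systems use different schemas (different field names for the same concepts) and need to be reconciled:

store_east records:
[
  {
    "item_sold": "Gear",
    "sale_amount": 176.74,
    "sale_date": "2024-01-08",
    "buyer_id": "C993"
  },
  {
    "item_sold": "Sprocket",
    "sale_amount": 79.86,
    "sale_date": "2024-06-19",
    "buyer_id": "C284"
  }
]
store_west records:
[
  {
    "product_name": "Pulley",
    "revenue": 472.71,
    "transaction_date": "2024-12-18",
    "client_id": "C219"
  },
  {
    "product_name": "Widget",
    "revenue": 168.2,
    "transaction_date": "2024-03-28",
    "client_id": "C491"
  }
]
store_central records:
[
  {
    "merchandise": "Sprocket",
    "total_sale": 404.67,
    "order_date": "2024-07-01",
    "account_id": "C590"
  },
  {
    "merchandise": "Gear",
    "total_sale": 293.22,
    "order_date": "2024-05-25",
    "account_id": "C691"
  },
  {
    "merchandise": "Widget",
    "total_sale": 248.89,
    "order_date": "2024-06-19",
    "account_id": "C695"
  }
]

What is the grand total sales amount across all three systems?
1844.29

Schema reconciliation - all amount fields map to sale amount:

store_east (sale_amount): 256.6
store_west (revenue): 640.91
store_central (total_sale): 946.78

Grand total: 1844.29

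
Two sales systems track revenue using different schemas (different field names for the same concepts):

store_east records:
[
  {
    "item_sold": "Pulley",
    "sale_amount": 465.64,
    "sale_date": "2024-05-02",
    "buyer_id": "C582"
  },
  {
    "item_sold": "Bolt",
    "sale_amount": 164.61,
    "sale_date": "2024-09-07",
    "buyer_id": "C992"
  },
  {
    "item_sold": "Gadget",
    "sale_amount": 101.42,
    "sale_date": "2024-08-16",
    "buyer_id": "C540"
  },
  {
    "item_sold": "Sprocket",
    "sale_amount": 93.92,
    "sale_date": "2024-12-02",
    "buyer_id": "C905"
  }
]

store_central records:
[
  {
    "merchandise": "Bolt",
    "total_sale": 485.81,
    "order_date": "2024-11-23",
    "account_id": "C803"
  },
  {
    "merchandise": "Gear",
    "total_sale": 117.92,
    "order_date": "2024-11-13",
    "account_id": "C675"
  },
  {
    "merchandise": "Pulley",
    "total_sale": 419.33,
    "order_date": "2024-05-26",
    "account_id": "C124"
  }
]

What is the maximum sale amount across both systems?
485.81

Reconcile: "sale_amount" (store_east) = "total_sale" (store_central) = sale amount

Maximum in store_east: 465.64
Maximum in store_central: 485.81

Overall maximum: max(465.64, 485.81) = 485.81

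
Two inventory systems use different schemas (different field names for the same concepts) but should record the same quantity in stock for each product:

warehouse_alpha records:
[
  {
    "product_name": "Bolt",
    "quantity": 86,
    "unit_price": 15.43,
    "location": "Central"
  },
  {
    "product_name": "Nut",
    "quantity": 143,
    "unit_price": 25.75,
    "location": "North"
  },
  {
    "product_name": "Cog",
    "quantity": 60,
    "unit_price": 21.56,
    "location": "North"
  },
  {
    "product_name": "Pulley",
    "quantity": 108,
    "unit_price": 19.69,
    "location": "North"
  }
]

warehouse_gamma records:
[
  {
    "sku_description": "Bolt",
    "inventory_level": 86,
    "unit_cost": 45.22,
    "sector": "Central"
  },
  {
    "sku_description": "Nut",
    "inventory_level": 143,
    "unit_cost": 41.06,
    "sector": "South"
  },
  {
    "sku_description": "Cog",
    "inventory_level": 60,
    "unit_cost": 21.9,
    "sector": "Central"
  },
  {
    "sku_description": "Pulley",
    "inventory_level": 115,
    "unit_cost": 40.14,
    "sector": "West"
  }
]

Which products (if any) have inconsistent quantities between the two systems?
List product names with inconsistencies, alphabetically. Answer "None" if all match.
Pulley

Schema mappings:
- "product_name" (warehouse_alpha) = "sku_description" (warehouse_gamma) = product name
- "quantity" (warehouse_alpha) = "inventory_level" (warehouse_gamma) = quantity

Comparison:
  Bolt: 86 vs 86 - MATCH
  Nut: 143 vs 143 - MATCH
  Cog: 60 vs 60 - MATCH
  Pulley: 108 vs 115 - MISMATCH

Products with inconsistencies: Pulley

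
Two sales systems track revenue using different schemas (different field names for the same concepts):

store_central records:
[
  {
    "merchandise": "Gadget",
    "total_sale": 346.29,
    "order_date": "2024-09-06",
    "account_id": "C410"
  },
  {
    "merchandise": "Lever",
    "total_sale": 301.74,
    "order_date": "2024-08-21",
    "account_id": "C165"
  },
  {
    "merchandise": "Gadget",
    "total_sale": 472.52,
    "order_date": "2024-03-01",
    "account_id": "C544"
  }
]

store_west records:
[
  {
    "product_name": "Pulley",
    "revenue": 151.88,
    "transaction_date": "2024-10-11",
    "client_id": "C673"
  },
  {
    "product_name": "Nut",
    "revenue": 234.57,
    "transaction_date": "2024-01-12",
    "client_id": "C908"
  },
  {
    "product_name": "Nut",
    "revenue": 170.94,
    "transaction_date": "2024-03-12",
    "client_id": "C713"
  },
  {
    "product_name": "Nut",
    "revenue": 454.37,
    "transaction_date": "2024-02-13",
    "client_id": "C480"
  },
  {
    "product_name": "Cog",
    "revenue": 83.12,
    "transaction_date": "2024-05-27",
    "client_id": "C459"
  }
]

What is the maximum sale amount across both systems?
472.52

Reconcile: "total_sale" (store_central) = "revenue" (store_west) = sale amount

Maximum in store_central: 472.52
Maximum in store_west: 454.37

Overall maximum: max(472.52, 454.37) = 472.52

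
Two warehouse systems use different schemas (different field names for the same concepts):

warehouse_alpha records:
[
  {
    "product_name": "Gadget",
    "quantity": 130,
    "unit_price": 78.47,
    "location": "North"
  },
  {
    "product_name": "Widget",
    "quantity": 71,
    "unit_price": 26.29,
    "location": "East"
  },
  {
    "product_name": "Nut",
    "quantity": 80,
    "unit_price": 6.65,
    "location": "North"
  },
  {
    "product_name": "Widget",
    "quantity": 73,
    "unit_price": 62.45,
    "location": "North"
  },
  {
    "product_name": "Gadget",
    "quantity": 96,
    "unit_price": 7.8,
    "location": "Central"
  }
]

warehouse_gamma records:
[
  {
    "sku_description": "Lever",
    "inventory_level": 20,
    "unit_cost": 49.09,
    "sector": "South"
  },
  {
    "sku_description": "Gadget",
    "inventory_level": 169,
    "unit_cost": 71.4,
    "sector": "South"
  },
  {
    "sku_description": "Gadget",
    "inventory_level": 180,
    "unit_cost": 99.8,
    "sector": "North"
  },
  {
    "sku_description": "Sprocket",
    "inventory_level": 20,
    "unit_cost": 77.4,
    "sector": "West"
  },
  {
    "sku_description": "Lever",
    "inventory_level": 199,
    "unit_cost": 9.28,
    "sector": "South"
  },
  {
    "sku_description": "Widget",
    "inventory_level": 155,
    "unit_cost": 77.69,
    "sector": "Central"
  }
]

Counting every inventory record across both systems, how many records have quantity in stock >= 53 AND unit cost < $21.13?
3

Schema mappings:
- "quantity" (warehouse_alpha) = "inventory_level" (warehouse_gamma) = quantity
- "unit_price" (warehouse_alpha) = "unit_cost" (warehouse_gamma) = unit cost

Records meeting both conditions in warehouse_alpha: 2
Records meeting both conditions in warehouse_gamma: 1

Total: 2 + 1 = 3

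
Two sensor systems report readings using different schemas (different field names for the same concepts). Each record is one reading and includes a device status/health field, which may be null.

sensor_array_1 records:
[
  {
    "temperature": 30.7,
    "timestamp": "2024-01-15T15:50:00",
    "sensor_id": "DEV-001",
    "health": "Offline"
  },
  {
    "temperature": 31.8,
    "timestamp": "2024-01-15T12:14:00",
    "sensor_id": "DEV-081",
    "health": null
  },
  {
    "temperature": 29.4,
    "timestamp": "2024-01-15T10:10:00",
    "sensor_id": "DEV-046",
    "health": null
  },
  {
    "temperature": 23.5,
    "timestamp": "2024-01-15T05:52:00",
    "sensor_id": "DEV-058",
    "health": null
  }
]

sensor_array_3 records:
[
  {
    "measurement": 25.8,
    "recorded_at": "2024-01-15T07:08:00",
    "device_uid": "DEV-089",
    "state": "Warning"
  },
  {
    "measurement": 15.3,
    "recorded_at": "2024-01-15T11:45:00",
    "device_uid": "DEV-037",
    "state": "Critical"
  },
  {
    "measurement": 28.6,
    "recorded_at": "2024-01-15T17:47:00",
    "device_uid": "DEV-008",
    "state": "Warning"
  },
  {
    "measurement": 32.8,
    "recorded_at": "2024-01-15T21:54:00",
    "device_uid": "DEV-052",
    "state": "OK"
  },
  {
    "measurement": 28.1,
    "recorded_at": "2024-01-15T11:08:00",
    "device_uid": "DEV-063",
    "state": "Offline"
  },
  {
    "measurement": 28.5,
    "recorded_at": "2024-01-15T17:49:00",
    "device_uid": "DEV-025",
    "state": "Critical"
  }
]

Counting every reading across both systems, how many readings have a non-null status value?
7

Schema mapping: "health" (sensor_array_1) = "state" (sensor_array_3) = status

Non-null in sensor_array_1: 1
Non-null in sensor_array_3: 6

Total non-null: 1 + 6 = 7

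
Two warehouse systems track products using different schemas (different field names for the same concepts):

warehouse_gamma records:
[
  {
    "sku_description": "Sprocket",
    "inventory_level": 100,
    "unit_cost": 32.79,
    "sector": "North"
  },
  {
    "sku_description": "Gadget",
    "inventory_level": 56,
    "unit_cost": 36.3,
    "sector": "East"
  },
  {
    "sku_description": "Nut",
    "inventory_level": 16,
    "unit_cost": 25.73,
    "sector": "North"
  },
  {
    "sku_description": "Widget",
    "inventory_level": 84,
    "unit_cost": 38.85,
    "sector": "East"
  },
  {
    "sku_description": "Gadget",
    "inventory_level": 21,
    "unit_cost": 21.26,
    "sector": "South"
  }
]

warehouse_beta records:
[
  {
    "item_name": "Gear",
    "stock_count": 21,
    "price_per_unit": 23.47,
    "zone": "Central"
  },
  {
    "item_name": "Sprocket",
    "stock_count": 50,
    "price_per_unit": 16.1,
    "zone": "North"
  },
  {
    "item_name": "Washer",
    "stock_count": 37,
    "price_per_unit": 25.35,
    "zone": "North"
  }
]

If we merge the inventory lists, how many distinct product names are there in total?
6

Schema mapping: "sku_description" (warehouse_gamma) = "item_name" (warehouse_beta) = product name

Products in warehouse_gamma: ['Gadget', 'Nut', 'Sprocket', 'Widget']
Products in warehouse_beta: ['Gear', 'Sprocket', 'Washer']

Union (unique products): ['Gadget', 'Gear', 'Nut', 'Sprocket', 'Washer', 'Widget']
Count: 6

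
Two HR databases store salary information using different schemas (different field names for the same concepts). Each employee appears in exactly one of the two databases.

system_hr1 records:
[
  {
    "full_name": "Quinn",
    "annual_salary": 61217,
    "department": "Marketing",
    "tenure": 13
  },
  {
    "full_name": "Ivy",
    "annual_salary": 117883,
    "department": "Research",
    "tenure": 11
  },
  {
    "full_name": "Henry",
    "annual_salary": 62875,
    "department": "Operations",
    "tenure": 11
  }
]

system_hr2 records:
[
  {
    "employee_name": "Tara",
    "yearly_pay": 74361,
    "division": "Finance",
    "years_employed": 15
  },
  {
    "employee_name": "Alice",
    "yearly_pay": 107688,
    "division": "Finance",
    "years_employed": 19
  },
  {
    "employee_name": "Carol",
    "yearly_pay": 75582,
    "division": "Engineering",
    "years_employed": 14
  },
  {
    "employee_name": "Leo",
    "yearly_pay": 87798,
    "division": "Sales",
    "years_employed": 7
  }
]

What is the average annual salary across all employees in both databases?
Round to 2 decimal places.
83914.86

Schema mapping: "annual_salary" (system_hr1) = "yearly_pay" (system_hr2) = annual salary

All salaries: [61217, 117883, 62875, 74361, 107688, 75582, 87798]
Sum: 587404
Count: 7
Average: 587404 / 7 = 83914.86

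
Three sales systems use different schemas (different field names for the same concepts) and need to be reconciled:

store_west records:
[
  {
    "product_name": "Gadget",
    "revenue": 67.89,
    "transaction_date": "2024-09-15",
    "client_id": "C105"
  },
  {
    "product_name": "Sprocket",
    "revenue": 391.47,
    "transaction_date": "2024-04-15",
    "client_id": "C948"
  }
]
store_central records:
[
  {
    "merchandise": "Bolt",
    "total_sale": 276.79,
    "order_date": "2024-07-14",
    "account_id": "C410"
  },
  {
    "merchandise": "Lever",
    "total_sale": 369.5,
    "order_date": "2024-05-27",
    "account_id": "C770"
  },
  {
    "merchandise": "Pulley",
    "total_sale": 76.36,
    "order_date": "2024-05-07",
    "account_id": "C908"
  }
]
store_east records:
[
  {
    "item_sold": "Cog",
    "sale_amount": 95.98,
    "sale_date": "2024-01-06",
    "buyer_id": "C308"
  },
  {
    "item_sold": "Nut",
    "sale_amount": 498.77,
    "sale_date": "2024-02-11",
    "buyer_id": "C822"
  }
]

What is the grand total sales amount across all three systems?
1776.76

Schema reconciliation - all amount fields map to sale amount:

store_west (revenue): 459.36
store_central (total_sale): 722.65
store_east (sale_amount): 594.75

Grand total: 1776.76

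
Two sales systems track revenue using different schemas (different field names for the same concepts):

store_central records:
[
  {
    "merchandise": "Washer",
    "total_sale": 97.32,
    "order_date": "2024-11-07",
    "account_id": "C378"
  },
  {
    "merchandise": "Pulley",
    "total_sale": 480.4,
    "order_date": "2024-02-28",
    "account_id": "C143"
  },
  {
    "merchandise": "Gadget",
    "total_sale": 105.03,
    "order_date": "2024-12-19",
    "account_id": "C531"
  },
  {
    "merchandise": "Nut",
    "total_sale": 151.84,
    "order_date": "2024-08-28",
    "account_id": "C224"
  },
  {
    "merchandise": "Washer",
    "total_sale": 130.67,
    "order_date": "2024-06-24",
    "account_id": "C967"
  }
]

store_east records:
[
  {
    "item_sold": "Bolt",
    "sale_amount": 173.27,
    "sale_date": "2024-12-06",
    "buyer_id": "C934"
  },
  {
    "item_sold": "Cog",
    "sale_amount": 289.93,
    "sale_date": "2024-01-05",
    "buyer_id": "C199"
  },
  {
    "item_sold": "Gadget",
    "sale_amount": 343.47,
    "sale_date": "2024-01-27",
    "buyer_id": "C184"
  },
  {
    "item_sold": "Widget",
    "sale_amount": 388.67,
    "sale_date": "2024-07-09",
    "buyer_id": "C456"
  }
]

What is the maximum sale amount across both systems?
480.4

Reconcile: "total_sale" (store_central) = "sale_amount" (store_east) = sale amount

Maximum in store_central: 480.4
Maximum in store_east: 388.67

Overall maximum: max(480.4, 388.67) = 480.4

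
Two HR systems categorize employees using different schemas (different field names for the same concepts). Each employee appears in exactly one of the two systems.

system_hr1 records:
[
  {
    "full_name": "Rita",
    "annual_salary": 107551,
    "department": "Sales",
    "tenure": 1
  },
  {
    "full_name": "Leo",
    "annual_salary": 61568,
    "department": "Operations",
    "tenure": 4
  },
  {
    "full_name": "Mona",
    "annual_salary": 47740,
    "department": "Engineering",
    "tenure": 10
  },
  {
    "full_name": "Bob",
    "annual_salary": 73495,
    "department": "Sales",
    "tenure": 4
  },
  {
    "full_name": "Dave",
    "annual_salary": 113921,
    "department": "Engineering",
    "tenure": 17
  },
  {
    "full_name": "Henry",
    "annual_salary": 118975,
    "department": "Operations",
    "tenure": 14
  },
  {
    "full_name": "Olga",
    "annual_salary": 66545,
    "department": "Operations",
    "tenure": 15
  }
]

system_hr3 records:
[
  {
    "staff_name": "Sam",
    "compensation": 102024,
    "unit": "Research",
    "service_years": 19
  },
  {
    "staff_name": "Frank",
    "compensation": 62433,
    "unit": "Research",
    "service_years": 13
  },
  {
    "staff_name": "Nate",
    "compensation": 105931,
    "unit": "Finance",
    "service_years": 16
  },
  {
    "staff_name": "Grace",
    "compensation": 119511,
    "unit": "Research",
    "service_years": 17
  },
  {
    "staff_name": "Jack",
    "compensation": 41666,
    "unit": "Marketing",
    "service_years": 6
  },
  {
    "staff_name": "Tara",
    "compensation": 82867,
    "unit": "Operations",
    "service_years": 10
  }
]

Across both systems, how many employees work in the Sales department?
2

Schema mapping: "department" (system_hr1) = "unit" (system_hr3) = department

Sales employees in system_hr1: 2
Sales employees in system_hr3: 0

Total in Sales: 2 + 0 = 2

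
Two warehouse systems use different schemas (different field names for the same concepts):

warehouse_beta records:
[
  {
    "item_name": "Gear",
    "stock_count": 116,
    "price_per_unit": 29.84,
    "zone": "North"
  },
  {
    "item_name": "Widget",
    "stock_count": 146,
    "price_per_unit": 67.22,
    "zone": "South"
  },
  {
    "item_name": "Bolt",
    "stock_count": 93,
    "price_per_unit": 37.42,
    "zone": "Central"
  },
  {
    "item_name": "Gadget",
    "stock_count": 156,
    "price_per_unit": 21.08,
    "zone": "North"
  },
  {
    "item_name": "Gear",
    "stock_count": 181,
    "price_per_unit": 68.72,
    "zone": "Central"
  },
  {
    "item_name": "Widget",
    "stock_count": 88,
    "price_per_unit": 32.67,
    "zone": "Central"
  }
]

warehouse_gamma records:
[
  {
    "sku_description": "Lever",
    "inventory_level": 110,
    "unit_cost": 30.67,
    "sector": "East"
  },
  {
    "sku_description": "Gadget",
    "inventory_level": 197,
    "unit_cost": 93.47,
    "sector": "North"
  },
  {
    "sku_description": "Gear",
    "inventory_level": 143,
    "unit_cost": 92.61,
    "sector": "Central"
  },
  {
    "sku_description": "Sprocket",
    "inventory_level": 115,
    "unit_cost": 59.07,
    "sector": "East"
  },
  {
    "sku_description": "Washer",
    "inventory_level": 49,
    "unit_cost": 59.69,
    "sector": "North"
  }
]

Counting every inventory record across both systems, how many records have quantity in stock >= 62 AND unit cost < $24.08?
1

Schema mappings:
- "stock_count" (warehouse_beta) = "inventory_level" (warehouse_gamma) = quantity
- "price_per_unit" (warehouse_beta) = "unit_cost" (warehouse_gamma) = unit cost

Records meeting both conditions in warehouse_beta: 1
Records meeting both conditions in warehouse_gamma: 0

Total: 1 + 0 = 1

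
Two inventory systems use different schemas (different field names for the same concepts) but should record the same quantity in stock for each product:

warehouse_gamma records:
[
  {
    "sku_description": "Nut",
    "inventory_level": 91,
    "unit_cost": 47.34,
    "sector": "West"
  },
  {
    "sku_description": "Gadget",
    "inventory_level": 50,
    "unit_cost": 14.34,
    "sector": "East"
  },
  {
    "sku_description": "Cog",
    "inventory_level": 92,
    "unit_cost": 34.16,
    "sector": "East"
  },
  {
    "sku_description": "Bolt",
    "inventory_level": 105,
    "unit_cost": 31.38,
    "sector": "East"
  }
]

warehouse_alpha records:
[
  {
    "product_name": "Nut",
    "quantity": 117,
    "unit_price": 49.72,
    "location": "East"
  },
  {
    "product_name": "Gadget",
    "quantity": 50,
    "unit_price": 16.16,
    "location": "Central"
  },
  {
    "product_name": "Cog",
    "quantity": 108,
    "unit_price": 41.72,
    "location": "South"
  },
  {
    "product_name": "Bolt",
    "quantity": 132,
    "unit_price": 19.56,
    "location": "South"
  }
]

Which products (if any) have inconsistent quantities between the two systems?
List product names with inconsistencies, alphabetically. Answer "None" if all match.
Bolt, Cog, Nut

Schema mappings:
- "sku_description" (warehouse_gamma) = "product_name" (warehouse_alpha) = product name
- "inventory_level" (warehouse_gamma) = "quantity" (warehouse_alpha) = quantity

Comparison:
  Nut: 91 vs 117 - MISMATCH
  Gadget: 50 vs 50 - MATCH
  Cog: 92 vs 108 - MISMATCH
  Bolt: 105 vs 132 - MISMATCH

Products with inconsistencies: Bolt, Cog, Nut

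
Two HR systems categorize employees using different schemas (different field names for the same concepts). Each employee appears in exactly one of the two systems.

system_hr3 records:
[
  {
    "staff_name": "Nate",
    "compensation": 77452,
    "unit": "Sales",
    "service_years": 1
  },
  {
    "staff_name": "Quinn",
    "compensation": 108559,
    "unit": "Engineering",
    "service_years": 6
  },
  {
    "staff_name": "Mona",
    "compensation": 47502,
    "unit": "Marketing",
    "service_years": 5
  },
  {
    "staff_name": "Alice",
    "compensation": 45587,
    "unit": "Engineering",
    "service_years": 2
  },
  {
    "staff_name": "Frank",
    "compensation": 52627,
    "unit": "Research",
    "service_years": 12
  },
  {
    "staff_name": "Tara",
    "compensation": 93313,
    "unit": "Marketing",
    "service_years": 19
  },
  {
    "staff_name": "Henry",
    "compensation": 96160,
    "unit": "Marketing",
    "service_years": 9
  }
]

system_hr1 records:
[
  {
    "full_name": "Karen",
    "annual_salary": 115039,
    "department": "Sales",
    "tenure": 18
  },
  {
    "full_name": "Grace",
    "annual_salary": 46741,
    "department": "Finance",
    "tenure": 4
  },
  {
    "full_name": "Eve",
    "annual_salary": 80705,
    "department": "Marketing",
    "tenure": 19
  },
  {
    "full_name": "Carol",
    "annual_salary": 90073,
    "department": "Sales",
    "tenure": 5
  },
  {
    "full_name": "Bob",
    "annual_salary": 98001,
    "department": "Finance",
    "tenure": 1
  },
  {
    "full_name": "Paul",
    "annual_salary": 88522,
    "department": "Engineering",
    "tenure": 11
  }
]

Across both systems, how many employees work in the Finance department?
2

Schema mapping: "unit" (system_hr3) = "department" (system_hr1) = department

Finance employees in system_hr3: 0
Finance employees in system_hr1: 2

Total in Finance: 0 + 2 = 2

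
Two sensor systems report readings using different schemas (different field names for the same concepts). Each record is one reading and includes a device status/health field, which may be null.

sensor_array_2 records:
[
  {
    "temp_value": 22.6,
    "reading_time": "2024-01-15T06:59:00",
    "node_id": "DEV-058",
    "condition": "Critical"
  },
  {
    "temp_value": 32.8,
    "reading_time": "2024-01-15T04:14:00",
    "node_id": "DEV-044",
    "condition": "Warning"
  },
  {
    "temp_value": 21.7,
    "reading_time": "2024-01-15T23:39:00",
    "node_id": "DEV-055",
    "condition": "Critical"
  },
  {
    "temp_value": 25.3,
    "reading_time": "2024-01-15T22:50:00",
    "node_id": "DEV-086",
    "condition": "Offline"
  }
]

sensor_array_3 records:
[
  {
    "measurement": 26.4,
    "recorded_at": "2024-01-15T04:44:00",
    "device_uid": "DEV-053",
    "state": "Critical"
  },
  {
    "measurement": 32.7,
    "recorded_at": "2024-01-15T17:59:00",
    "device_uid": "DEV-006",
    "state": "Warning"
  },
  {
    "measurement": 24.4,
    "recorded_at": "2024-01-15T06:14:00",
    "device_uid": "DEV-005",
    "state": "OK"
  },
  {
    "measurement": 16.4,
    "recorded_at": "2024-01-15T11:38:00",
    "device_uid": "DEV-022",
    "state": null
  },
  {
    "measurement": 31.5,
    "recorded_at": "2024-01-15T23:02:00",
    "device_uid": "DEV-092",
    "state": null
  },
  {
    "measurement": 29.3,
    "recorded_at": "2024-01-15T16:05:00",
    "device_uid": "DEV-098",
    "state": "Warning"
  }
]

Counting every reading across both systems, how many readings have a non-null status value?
8

Schema mapping: "condition" (sensor_array_2) = "state" (sensor_array_3) = status

Non-null in sensor_array_2: 4
Non-null in sensor_array_3: 4

Total non-null: 4 + 4 = 8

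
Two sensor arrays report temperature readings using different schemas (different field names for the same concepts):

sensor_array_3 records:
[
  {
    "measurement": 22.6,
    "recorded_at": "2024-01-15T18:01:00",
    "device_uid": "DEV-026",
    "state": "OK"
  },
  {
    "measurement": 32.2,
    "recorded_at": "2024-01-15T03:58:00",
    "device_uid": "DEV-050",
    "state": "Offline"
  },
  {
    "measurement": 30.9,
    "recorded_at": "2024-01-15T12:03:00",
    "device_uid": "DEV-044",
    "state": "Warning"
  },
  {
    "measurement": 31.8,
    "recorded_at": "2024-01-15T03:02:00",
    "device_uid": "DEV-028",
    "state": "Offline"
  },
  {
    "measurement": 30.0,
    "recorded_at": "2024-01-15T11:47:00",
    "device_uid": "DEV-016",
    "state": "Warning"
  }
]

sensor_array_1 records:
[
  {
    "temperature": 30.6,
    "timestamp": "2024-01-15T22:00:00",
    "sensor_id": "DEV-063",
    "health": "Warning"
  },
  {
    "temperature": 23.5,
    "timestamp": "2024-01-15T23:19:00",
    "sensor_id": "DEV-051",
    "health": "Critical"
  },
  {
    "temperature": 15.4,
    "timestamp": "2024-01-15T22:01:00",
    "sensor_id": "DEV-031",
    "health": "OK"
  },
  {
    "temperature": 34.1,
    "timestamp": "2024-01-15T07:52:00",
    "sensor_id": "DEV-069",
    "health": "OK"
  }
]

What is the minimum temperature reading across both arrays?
15.4

Schema mapping: "measurement" (sensor_array_3) = "temperature" (sensor_array_1) = temperature reading

Minimum in sensor_array_3: 22.6
Minimum in sensor_array_1: 15.4

Overall minimum: min(22.6, 15.4) = 15.4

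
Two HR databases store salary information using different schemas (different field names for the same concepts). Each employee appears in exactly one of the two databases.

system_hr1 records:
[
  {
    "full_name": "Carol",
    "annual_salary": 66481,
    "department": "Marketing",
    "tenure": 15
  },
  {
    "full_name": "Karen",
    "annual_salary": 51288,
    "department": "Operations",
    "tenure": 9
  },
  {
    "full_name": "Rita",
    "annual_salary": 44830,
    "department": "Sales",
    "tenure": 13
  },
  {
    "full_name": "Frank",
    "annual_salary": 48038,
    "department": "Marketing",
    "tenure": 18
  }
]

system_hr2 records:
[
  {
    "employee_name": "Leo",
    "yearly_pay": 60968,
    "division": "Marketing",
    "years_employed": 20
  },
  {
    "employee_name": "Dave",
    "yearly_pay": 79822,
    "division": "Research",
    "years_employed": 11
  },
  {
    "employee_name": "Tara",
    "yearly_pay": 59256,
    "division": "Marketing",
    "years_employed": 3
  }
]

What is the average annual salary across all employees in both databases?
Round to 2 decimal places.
58669.00

Schema mapping: "annual_salary" (system_hr1) = "yearly_pay" (system_hr2) = annual salary

All salaries: [66481, 51288, 44830, 48038, 60968, 79822, 59256]
Sum: 410683
Count: 7
Average: 410683 / 7 = 58669.00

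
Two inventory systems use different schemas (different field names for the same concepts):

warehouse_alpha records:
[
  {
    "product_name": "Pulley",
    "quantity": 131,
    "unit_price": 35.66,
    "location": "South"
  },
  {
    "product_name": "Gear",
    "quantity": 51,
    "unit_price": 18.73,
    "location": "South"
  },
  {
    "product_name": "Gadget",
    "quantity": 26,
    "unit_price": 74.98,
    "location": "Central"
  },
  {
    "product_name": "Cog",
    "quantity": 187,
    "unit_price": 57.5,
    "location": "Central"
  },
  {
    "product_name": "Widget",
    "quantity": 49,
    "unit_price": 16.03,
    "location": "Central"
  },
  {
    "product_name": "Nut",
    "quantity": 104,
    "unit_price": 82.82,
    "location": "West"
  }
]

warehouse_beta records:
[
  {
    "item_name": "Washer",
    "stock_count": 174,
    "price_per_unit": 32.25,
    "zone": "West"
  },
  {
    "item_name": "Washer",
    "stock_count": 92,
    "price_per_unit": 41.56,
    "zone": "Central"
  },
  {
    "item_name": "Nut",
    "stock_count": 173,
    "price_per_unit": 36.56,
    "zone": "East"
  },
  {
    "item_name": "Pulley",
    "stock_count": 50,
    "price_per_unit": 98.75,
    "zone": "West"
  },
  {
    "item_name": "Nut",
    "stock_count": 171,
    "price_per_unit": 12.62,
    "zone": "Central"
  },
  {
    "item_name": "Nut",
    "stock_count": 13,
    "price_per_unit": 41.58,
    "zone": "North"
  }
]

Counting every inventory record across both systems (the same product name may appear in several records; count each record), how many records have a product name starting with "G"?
2

Schema mapping: "product_name" (warehouse_alpha) = "item_name" (warehouse_beta) = product name

Records with product name starting with "G" in warehouse_alpha: 2
Records with product name starting with "G" in warehouse_beta: 0

Total: 2 + 0 = 2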